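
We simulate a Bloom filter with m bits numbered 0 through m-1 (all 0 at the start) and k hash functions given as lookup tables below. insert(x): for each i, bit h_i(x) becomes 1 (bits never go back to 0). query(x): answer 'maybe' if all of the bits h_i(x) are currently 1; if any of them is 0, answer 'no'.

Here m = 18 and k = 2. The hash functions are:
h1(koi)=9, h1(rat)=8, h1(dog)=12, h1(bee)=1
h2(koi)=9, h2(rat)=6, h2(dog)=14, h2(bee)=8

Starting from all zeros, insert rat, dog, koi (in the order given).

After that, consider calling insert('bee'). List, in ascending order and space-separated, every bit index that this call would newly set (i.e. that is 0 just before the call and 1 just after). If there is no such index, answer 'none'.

Start: bits=000000000000000000
After insert 'rat': sets bits 6 8 -> bits=000000101000000000
After insert 'dog': sets bits 12 14 -> bits=000000101000101000
After insert 'koi': sets bits 9 -> bits=000000101100101000
insert 'bee' would touch bits 1 8; currently bit1=0, bit8=1
Bits that are 0 among those (would change 0->1): 1

Answer: 1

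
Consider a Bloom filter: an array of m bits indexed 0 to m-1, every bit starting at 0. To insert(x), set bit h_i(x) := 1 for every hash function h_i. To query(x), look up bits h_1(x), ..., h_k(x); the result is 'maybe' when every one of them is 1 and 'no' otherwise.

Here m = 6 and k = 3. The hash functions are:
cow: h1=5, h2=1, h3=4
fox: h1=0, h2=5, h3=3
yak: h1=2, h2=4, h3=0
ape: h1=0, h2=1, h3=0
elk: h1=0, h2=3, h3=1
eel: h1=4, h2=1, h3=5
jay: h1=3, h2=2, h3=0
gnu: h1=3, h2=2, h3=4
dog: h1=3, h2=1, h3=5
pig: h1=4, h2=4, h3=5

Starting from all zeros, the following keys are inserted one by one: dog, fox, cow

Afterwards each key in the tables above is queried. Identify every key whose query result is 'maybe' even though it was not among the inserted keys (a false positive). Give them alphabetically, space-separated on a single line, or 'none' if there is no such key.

Start: bits=000000
After insert 'dog': sets bits 1 3 5 -> bits=010101
After insert 'fox': sets bits 0 3 5 -> bits=110101
After insert 'cow': sets bits 1 4 5 -> bits=110111
Not inserted: ape eel elk gnu jay pig yak — query each against bits=110111:
query ape: checks bit0=1, bit1=1 (all 1) -> maybe => FALSE POSITIVE
query eel: checks bit1=1, bit4=1, bit5=1 (all 1) -> maybe => FALSE POSITIVE
query elk: checks bit0=1, bit1=1, bit3=1 (all 1) -> maybe => FALSE POSITIVE
query gnu: checks bit2=0, bit3=1, bit4=1 (has a 0) -> no => not a false positive
query jay: checks bit0=1, bit2=0, bit3=1 (has a 0) -> no => not a false positive
query pig: checks bit4=1, bit5=1 (all 1) -> maybe => FALSE POSITIVE
query yak: checks bit0=1, bit2=0, bit4=1 (has a 0) -> no => not a false positive
False positives (alphabetical): ape eel elk pig

Answer: ape eel elk pig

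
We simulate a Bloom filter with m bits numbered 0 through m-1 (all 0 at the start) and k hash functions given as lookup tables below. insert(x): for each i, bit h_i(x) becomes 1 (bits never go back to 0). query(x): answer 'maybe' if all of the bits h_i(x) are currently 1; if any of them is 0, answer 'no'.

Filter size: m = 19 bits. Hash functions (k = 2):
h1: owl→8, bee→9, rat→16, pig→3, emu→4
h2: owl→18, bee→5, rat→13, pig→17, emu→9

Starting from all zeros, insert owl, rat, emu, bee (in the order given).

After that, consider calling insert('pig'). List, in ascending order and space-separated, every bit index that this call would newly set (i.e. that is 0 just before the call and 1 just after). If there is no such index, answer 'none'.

Answer: 3 17

Derivation:
Start: bits=0000000000000000000
After insert 'owl': sets bits 8 18 -> bits=0000000010000000001
After insert 'rat': sets bits 13 16 -> bits=0000000010000100101
After insert 'emu': sets bits 4 9 -> bits=0000100011000100101
After insert 'bee': sets bits 5 9 -> bits=0000110011000100101
insert 'pig' would touch bits 3 17; currently bit3=0, bit17=0
Bits that are 0 among those (would change 0->1): 3 17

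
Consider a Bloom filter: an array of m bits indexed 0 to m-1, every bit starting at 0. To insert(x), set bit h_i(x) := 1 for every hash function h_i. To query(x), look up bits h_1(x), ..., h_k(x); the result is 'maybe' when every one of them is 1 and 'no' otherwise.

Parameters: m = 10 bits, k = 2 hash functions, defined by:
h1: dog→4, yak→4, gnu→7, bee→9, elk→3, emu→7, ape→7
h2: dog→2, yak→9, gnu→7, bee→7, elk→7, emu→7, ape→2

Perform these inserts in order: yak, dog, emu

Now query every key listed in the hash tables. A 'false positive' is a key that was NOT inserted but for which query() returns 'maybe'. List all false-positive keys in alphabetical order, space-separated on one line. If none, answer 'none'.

Start: bits=0000000000
After insert 'yak': sets bits 4 9 -> bits=0000100001
After insert 'dog': sets bits 2 4 -> bits=0010100001
After insert 'emu': sets bits 7 -> bits=0010100101
Not inserted: ape bee elk gnu — query each against bits=0010100101:
query ape: checks bit2=1, bit7=1 (all 1) -> maybe => FALSE POSITIVE
query bee: checks bit7=1, bit9=1 (all 1) -> maybe => FALSE POSITIVE
query elk: checks bit3=0, bit7=1 (has a 0) -> no => not a false positive
query gnu: checks bit7=1 (all 1) -> maybe => FALSE POSITIVE
False positives (alphabetical): ape bee gnu

Answer: ape bee gnu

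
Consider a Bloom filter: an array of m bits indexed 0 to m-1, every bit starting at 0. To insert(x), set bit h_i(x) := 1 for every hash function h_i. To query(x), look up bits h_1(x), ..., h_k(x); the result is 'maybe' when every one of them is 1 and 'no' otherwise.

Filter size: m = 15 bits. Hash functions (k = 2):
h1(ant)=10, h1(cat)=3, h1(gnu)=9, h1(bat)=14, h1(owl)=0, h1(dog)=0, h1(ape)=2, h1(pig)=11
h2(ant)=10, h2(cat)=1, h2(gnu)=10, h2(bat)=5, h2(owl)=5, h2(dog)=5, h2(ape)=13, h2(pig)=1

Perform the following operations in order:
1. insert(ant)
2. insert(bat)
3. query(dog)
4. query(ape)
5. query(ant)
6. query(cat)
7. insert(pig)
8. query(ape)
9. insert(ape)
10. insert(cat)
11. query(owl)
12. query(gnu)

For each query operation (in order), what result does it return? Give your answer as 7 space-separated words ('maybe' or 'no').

Answer: no no maybe no no no no

Derivation:
Start: bits=000000000000000
Op 1: insert ant -> sets bits 10 -> bits=000000000010000
Op 2: insert bat -> sets bits 5 14 -> bits=000001000010001
Op 3: query dog -> checks bit0=0, bit5=1 (has a 0) -> no
Op 4: query ape -> checks bit2=0, bit13=0 (has a 0) -> no
Op 5: query ant -> checks bit10=1 (all 1) -> maybe
Op 6: query cat -> checks bit1=0, bit3=0 (has a 0) -> no
Op 7: insert pig -> sets bits 1 11 -> bits=010001000011001
Op 8: query ape -> checks bit2=0, bit13=0 (has a 0) -> no
Op 9: insert ape -> sets bits 2 13 -> bits=011001000011011
Op 10: insert cat -> sets bits 1 3 -> bits=011101000011011
Op 11: query owl -> checks bit0=0, bit5=1 (has a 0) -> no
Op 12: query gnu -> checks bit9=0, bit10=1 (has a 0) -> no
Query results in order: no no maybe no no no no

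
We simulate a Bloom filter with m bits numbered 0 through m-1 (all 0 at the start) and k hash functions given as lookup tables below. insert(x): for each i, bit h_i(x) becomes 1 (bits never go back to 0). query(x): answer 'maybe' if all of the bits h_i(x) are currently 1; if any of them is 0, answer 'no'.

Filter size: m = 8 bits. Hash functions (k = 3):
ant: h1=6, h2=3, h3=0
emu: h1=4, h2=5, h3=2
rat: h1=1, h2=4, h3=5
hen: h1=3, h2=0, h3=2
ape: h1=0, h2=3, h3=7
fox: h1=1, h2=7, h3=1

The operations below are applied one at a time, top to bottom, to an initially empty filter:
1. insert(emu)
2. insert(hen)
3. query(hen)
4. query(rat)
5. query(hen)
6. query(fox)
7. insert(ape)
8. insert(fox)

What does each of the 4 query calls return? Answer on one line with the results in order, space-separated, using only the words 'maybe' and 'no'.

Answer: maybe no maybe no

Derivation:
Start: bits=00000000
Op 1: insert emu -> sets bits 2 4 5 -> bits=00101100
Op 2: insert hen -> sets bits 0 2 3 -> bits=10111100
Op 3: query hen -> checks bit0=1, bit2=1, bit3=1 (all 1) -> maybe
Op 4: query rat -> checks bit1=0, bit4=1, bit5=1 (has a 0) -> no
Op 5: query hen -> checks bit0=1, bit2=1, bit3=1 (all 1) -> maybe
Op 6: query fox -> checks bit1=0, bit7=0 (has a 0) -> no
Op 7: insert ape -> sets bits 0 3 7 -> bits=10111101
Op 8: insert fox -> sets bits 1 7 -> bits=11111101
Query results in order: maybe no maybe no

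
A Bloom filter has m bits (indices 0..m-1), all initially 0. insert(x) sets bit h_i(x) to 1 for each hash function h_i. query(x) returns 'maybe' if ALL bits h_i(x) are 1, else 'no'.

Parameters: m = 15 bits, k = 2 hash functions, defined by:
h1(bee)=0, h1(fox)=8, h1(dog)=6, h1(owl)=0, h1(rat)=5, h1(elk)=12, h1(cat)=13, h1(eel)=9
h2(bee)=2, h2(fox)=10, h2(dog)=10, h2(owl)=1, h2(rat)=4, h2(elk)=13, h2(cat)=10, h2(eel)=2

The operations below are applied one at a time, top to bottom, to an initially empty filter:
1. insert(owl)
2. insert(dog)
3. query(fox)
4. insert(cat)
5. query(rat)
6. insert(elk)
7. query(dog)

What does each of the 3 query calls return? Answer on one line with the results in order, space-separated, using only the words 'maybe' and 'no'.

Start: bits=000000000000000
Op 1: insert owl -> sets bits 0 1 -> bits=110000000000000
Op 2: insert dog -> sets bits 6 10 -> bits=110000100010000
Op 3: query fox -> checks bit8=0, bit10=1 (has a 0) -> no
Op 4: insert cat -> sets bits 10 13 -> bits=110000100010010
Op 5: query rat -> checks bit4=0, bit5=0 (has a 0) -> no
Op 6: insert elk -> sets bits 12 13 -> bits=110000100010110
Op 7: query dog -> checks bit6=1, bit10=1 (all 1) -> maybe
Query results in order: no no maybe

Answer: no no maybe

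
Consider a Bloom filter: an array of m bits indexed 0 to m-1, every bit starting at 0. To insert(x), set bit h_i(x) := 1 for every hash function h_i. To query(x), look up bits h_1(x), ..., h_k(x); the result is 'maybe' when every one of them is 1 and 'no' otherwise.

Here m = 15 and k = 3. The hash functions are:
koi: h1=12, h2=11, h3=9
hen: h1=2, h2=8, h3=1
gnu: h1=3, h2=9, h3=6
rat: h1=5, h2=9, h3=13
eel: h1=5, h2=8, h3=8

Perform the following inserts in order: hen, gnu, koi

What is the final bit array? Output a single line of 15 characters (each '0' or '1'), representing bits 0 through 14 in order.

Answer: 011100101101100

Derivation:
Start: bits=000000000000000
After insert 'hen': sets bits 1 2 8 -> bits=011000001000000
After insert 'gnu': sets bits 3 6 9 -> bits=011100101100000
After insert 'koi': sets bits 9 11 12 -> bits=011100101101100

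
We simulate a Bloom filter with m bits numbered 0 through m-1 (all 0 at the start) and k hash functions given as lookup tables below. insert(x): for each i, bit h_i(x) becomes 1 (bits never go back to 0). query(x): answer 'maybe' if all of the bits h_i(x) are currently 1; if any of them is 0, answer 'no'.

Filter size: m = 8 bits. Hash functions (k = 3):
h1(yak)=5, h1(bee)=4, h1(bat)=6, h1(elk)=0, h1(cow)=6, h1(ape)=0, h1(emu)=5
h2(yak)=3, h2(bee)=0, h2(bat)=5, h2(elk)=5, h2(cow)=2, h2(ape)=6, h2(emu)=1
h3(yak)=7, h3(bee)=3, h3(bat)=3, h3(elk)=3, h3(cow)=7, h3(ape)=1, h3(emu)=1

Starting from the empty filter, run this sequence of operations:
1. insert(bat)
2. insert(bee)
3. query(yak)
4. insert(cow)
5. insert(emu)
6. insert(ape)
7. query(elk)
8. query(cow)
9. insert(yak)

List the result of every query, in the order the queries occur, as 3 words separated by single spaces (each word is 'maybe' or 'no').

Answer: no maybe maybe

Derivation:
Start: bits=00000000
Op 1: insert bat -> sets bits 3 5 6 -> bits=00010110
Op 2: insert bee -> sets bits 0 3 4 -> bits=10011110
Op 3: query yak -> checks bit3=1, bit5=1, bit7=0 (has a 0) -> no
Op 4: insert cow -> sets bits 2 6 7 -> bits=10111111
Op 5: insert emu -> sets bits 1 5 -> bits=11111111
Op 6: insert ape -> sets bits 0 1 6 -> bits=11111111
Op 7: query elk -> checks bit0=1, bit3=1, bit5=1 (all 1) -> maybe
Op 8: query cow -> checks bit2=1, bit6=1, bit7=1 (all 1) -> maybe
Op 9: insert yak -> sets bits 3 5 7 -> bits=11111111
Query results in order: no maybe maybe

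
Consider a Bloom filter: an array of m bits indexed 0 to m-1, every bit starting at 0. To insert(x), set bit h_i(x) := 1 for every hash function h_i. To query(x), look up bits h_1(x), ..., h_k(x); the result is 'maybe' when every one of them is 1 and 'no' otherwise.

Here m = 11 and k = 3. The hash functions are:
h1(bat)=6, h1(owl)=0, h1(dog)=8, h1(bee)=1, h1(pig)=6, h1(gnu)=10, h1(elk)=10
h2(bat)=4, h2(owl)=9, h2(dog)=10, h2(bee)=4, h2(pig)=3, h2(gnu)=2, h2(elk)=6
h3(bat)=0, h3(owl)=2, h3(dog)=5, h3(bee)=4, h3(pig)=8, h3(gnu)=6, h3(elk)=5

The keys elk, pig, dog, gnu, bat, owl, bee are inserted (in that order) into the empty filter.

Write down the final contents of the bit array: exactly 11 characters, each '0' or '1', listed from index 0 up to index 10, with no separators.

Start: bits=00000000000
After insert 'elk': sets bits 5 6 10 -> bits=00000110001
After insert 'pig': sets bits 3 6 8 -> bits=00010110101
After insert 'dog': sets bits 5 8 10 -> bits=00010110101
After insert 'gnu': sets bits 2 6 10 -> bits=00110110101
After insert 'bat': sets bits 0 4 6 -> bits=10111110101
After insert 'owl': sets bits 0 2 9 -> bits=10111110111
After insert 'bee': sets bits 1 4 -> bits=11111110111

Answer: 11111110111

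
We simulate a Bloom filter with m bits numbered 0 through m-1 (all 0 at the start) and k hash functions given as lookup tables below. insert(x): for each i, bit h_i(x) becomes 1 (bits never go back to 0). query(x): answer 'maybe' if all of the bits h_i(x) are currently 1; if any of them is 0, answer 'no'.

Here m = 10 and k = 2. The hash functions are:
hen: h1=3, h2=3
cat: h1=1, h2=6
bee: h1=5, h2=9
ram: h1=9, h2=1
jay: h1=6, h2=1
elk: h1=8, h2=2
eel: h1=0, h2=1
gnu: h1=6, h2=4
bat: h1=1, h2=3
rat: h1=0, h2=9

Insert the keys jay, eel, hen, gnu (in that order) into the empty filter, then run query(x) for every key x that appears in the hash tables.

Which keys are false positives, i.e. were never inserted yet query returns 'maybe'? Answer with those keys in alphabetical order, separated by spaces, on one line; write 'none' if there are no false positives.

Start: bits=0000000000
After insert 'jay': sets bits 1 6 -> bits=0100001000
After insert 'eel': sets bits 0 1 -> bits=1100001000
After insert 'hen': sets bits 3 -> bits=1101001000
After insert 'gnu': sets bits 4 6 -> bits=1101101000
Not inserted: bat bee cat elk ram rat — query each against bits=1101101000:
query bat: checks bit1=1, bit3=1 (all 1) -> maybe => FALSE POSITIVE
query bee: checks bit5=0, bit9=0 (has a 0) -> no => not a false positive
query cat: checks bit1=1, bit6=1 (all 1) -> maybe => FALSE POSITIVE
query elk: checks bit2=0, bit8=0 (has a 0) -> no => not a false positive
query ram: checks bit1=1, bit9=0 (has a 0) -> no => not a false positive
query rat: checks bit0=1, bit9=0 (has a 0) -> no => not a false positive
False positives (alphabetical): bat cat

Answer: bat cat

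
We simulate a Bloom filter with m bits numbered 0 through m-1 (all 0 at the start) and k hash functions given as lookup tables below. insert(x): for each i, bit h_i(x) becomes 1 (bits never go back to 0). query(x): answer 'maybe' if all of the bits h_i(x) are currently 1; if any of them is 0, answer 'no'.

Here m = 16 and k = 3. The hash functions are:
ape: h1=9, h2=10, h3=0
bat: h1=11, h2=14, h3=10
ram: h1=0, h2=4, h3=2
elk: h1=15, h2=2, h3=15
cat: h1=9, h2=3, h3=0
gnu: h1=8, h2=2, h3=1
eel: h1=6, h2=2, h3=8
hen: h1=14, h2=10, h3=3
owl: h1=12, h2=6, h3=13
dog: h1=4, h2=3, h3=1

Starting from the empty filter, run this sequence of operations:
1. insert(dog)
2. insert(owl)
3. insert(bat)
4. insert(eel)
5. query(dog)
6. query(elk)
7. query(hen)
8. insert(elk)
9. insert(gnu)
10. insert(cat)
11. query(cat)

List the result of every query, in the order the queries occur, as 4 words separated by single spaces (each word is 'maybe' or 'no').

Answer: maybe no maybe maybe

Derivation:
Start: bits=0000000000000000
Op 1: insert dog -> sets bits 1 3 4 -> bits=0101100000000000
Op 2: insert owl -> sets bits 6 12 13 -> bits=0101101000001100
Op 3: insert bat -> sets bits 10 11 14 -> bits=0101101000111110
Op 4: insert eel -> sets bits 2 6 8 -> bits=0111101010111110
Op 5: query dog -> checks bit1=1, bit3=1, bit4=1 (all 1) -> maybe
Op 6: query elk -> checks bit2=1, bit15=0 (has a 0) -> no
Op 7: query hen -> checks bit3=1, bit10=1, bit14=1 (all 1) -> maybe
Op 8: insert elk -> sets bits 2 15 -> bits=0111101010111111
Op 9: insert gnu -> sets bits 1 2 8 -> bits=0111101010111111
Op 10: insert cat -> sets bits 0 3 9 -> bits=1111101011111111
Op 11: query cat -> checks bit0=1, bit3=1, bit9=1 (all 1) -> maybe
Query results in order: maybe no maybe maybe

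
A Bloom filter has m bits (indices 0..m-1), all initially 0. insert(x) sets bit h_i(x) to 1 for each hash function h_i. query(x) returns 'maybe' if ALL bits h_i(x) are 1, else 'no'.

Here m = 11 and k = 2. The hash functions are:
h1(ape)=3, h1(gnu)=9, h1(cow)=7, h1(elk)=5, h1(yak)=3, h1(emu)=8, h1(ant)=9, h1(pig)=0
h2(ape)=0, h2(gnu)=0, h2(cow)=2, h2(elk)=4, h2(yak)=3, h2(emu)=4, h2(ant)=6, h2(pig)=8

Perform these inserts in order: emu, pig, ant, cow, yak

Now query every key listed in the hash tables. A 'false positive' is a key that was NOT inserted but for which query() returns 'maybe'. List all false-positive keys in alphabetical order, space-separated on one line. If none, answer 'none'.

Start: bits=00000000000
After insert 'emu': sets bits 4 8 -> bits=00001000100
After insert 'pig': sets bits 0 8 -> bits=10001000100
After insert 'ant': sets bits 6 9 -> bits=10001010110
After insert 'cow': sets bits 2 7 -> bits=10101011110
After insert 'yak': sets bits 3 -> bits=10111011110
Not inserted: ape elk gnu — query each against bits=10111011110:
query ape: checks bit0=1, bit3=1 (all 1) -> maybe => FALSE POSITIVE
query elk: checks bit4=1, bit5=0 (has a 0) -> no => not a false positive
query gnu: checks bit0=1, bit9=1 (all 1) -> maybe => FALSE POSITIVE
False positives (alphabetical): ape gnu

Answer: ape gnu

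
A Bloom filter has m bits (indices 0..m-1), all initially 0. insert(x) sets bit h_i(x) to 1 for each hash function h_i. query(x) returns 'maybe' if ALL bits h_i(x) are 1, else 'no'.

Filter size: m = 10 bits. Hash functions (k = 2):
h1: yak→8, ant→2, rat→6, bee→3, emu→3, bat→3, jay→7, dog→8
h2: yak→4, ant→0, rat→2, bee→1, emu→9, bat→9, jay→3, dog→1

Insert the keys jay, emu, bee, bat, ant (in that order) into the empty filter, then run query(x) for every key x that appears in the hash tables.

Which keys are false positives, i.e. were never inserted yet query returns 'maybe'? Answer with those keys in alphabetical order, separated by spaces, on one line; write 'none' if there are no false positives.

Answer: none

Derivation:
Start: bits=0000000000
After insert 'jay': sets bits 3 7 -> bits=0001000100
After insert 'emu': sets bits 3 9 -> bits=0001000101
After insert 'bee': sets bits 1 3 -> bits=0101000101
After insert 'bat': sets bits 3 9 -> bits=0101000101
After insert 'ant': sets bits 0 2 -> bits=1111000101
Not inserted: dog rat yak — query each against bits=1111000101:
query dog: checks bit1=1, bit8=0 (has a 0) -> no => not a false positive
query rat: checks bit2=1, bit6=0 (has a 0) -> no => not a false positive
query yak: checks bit4=0, bit8=0 (has a 0) -> no => not a false positive
False positives (alphabetical): none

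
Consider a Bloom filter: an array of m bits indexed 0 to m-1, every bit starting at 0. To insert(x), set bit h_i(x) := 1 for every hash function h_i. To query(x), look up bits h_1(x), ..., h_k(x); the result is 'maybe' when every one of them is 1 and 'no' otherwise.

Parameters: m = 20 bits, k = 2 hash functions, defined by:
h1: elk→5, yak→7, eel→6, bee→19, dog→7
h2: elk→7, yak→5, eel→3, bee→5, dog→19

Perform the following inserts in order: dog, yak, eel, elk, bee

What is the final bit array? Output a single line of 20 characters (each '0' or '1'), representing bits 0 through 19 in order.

Answer: 00010111000000000001

Derivation:
Start: bits=00000000000000000000
After insert 'dog': sets bits 7 19 -> bits=00000001000000000001
After insert 'yak': sets bits 5 7 -> bits=00000101000000000001
After insert 'eel': sets bits 3 6 -> bits=00010111000000000001
After insert 'elk': sets bits 5 7 -> bits=00010111000000000001
After insert 'bee': sets bits 5 19 -> bits=00010111000000000001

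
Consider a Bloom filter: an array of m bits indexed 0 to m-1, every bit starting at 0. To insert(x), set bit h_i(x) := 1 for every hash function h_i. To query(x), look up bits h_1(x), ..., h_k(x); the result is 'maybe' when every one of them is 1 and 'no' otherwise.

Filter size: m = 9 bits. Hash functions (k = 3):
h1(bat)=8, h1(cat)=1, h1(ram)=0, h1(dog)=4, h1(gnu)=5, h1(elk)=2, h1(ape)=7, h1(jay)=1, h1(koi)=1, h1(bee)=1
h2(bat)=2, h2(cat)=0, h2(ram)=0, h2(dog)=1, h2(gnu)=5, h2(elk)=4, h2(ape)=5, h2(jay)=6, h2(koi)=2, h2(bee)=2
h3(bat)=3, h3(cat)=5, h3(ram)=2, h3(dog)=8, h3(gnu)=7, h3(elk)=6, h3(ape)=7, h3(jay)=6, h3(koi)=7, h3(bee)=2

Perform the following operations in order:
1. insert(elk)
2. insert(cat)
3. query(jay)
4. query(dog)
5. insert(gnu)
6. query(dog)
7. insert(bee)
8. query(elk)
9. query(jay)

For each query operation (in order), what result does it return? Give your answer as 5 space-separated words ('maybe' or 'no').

Start: bits=000000000
Op 1: insert elk -> sets bits 2 4 6 -> bits=001010100
Op 2: insert cat -> sets bits 0 1 5 -> bits=111011100
Op 3: query jay -> checks bit1=1, bit6=1 (all 1) -> maybe
Op 4: query dog -> checks bit1=1, bit4=1, bit8=0 (has a 0) -> no
Op 5: insert gnu -> sets bits 5 7 -> bits=111011110
Op 6: query dog -> checks bit1=1, bit4=1, bit8=0 (has a 0) -> no
Op 7: insert bee -> sets bits 1 2 -> bits=111011110
Op 8: query elk -> checks bit2=1, bit4=1, bit6=1 (all 1) -> maybe
Op 9: query jay -> checks bit1=1, bit6=1 (all 1) -> maybe
Query results in order: maybe no no maybe maybe

Answer: maybe no no maybe maybe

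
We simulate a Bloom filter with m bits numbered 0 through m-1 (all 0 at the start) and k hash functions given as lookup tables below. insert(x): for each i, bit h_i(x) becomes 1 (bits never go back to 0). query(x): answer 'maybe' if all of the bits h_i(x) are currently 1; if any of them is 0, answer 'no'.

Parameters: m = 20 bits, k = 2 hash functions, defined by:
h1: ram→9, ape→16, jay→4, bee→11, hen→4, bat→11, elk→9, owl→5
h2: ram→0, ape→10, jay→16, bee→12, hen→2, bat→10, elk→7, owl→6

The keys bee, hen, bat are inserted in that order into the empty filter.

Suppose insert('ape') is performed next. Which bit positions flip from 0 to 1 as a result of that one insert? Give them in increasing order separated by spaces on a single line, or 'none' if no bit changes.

Start: bits=00000000000000000000
After insert 'bee': sets bits 11 12 -> bits=00000000000110000000
After insert 'hen': sets bits 2 4 -> bits=00101000000110000000
After insert 'bat': sets bits 10 11 -> bits=00101000001110000000
insert 'ape' would touch bits 10 16; currently bit10=1, bit16=0
Bits that are 0 among those (would change 0->1): 16

Answer: 16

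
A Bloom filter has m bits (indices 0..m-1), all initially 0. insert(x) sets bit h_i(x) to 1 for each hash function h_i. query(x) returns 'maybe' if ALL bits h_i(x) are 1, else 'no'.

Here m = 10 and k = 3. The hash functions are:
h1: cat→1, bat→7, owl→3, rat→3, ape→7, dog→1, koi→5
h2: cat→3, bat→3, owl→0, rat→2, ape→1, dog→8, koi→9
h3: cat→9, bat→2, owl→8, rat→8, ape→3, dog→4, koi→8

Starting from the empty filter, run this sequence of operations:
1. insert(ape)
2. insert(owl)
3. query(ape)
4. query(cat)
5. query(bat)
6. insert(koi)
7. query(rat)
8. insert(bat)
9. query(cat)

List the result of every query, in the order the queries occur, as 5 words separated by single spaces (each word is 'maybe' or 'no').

Start: bits=0000000000
Op 1: insert ape -> sets bits 1 3 7 -> bits=0101000100
Op 2: insert owl -> sets bits 0 3 8 -> bits=1101000110
Op 3: query ape -> checks bit1=1, bit3=1, bit7=1 (all 1) -> maybe
Op 4: query cat -> checks bit1=1, bit3=1, bit9=0 (has a 0) -> no
Op 5: query bat -> checks bit2=0, bit3=1, bit7=1 (has a 0) -> no
Op 6: insert koi -> sets bits 5 8 9 -> bits=1101010111
Op 7: query rat -> checks bit2=0, bit3=1, bit8=1 (has a 0) -> no
Op 8: insert bat -> sets bits 2 3 7 -> bits=1111010111
Op 9: query cat -> checks bit1=1, bit3=1, bit9=1 (all 1) -> maybe
Query results in order: maybe no no no maybe

Answer: maybe no no no maybe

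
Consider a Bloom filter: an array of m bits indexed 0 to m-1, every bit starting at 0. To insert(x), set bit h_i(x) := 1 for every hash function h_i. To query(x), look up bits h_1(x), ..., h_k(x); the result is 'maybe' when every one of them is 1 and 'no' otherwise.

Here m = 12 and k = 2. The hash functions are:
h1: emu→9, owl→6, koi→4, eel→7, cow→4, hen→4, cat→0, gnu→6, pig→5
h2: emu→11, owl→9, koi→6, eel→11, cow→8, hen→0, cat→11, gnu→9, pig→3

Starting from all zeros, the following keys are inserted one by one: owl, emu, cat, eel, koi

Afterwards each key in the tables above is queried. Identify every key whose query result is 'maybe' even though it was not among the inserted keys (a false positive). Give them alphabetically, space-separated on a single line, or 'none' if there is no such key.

Start: bits=000000000000
After insert 'owl': sets bits 6 9 -> bits=000000100100
After insert 'emu': sets bits 9 11 -> bits=000000100101
After insert 'cat': sets bits 0 11 -> bits=100000100101
After insert 'eel': sets bits 7 11 -> bits=100000110101
After insert 'koi': sets bits 4 6 -> bits=100010110101
Not inserted: cow gnu hen pig — query each against bits=100010110101:
query cow: checks bit4=1, bit8=0 (has a 0) -> no => not a false positive
query gnu: checks bit6=1, bit9=1 (all 1) -> maybe => FALSE POSITIVE
query hen: checks bit0=1, bit4=1 (all 1) -> maybe => FALSE POSITIVE
query pig: checks bit3=0, bit5=0 (has a 0) -> no => not a false positive
False positives (alphabetical): gnu hen

Answer: gnu hen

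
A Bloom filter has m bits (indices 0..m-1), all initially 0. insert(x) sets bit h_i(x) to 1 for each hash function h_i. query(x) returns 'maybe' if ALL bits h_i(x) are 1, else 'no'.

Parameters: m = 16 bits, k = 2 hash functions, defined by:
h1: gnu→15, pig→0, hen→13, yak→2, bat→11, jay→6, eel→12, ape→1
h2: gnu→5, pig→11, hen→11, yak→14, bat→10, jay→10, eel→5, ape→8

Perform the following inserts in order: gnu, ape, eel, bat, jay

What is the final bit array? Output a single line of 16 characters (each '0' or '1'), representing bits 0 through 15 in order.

Answer: 0100011010111001

Derivation:
Start: bits=0000000000000000
After insert 'gnu': sets bits 5 15 -> bits=0000010000000001
After insert 'ape': sets bits 1 8 -> bits=0100010010000001
After insert 'eel': sets bits 5 12 -> bits=0100010010001001
After insert 'bat': sets bits 10 11 -> bits=0100010010111001
After insert 'jay': sets bits 6 10 -> bits=0100011010111001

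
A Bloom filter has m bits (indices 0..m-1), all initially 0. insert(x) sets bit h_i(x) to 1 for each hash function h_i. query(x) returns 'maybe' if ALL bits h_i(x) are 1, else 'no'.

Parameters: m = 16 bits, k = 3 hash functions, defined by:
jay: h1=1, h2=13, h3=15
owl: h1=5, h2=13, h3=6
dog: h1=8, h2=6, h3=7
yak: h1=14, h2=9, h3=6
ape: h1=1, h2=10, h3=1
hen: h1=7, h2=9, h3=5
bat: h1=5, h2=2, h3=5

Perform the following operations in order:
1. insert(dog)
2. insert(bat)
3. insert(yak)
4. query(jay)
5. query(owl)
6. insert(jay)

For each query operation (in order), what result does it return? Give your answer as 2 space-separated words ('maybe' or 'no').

Start: bits=0000000000000000
Op 1: insert dog -> sets bits 6 7 8 -> bits=0000001110000000
Op 2: insert bat -> sets bits 2 5 -> bits=0010011110000000
Op 3: insert yak -> sets bits 6 9 14 -> bits=0010011111000010
Op 4: query jay -> checks bit1=0, bit13=0, bit15=0 (has a 0) -> no
Op 5: query owl -> checks bit5=1, bit6=1, bit13=0 (has a 0) -> no
Op 6: insert jay -> sets bits 1 13 15 -> bits=0110011111000111
Query results in order: no no

Answer: no no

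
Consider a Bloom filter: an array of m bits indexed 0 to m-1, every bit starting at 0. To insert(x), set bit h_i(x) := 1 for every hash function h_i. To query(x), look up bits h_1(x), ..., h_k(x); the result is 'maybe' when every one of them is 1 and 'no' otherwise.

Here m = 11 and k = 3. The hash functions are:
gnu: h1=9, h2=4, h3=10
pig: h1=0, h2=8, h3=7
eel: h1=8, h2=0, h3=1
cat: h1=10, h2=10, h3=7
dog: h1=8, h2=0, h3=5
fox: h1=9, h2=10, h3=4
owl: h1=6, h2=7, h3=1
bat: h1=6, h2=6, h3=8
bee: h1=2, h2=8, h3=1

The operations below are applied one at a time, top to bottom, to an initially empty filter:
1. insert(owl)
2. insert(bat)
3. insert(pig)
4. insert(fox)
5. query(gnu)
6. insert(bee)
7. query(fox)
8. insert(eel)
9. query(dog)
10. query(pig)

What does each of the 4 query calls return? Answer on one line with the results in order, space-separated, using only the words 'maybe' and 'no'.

Answer: maybe maybe no maybe

Derivation:
Start: bits=00000000000
Op 1: insert owl -> sets bits 1 6 7 -> bits=01000011000
Op 2: insert bat -> sets bits 6 8 -> bits=01000011100
Op 3: insert pig -> sets bits 0 7 8 -> bits=11000011100
Op 4: insert fox -> sets bits 4 9 10 -> bits=11001011111
Op 5: query gnu -> checks bit4=1, bit9=1, bit10=1 (all 1) -> maybe
Op 6: insert bee -> sets bits 1 2 8 -> bits=11101011111
Op 7: query fox -> checks bit4=1, bit9=1, bit10=1 (all 1) -> maybe
Op 8: insert eel -> sets bits 0 1 8 -> bits=11101011111
Op 9: query dog -> checks bit0=1, bit5=0, bit8=1 (has a 0) -> no
Op 10: query pig -> checks bit0=1, bit7=1, bit8=1 (all 1) -> maybe
Query results in order: maybe maybe no maybe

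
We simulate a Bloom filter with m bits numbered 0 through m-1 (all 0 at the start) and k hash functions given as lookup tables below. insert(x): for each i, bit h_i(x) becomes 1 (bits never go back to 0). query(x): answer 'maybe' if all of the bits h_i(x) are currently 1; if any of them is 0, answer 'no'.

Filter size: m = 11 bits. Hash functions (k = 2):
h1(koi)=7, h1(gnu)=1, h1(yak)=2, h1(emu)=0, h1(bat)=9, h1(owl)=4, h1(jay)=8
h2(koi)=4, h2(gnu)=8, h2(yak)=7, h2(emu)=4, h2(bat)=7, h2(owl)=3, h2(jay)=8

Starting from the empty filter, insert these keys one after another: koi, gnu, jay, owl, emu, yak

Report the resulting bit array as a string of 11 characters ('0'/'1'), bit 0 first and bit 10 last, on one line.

Answer: 11111001100

Derivation:
Start: bits=00000000000
After insert 'koi': sets bits 4 7 -> bits=00001001000
After insert 'gnu': sets bits 1 8 -> bits=01001001100
After insert 'jay': sets bits 8 -> bits=01001001100
After insert 'owl': sets bits 3 4 -> bits=01011001100
After insert 'emu': sets bits 0 4 -> bits=11011001100
After insert 'yak': sets bits 2 7 -> bits=11111001100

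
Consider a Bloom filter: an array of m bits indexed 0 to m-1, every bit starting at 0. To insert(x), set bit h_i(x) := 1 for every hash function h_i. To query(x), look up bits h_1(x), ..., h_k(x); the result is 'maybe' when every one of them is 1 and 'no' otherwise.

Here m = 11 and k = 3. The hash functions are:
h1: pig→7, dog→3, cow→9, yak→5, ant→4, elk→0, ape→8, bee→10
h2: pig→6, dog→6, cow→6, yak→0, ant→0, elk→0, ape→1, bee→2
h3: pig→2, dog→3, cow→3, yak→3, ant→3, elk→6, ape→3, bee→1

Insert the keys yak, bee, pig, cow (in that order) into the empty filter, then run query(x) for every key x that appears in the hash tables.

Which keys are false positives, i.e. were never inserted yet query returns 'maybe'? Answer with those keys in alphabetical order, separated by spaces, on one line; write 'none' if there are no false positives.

Start: bits=00000000000
After insert 'yak': sets bits 0 3 5 -> bits=10010100000
After insert 'bee': sets bits 1 2 10 -> bits=11110100001
After insert 'pig': sets bits 2 6 7 -> bits=11110111001
After insert 'cow': sets bits 3 6 9 -> bits=11110111011
Not inserted: ant ape dog elk — query each against bits=11110111011:
query ant: checks bit0=1, bit3=1, bit4=0 (has a 0) -> no => not a false positive
query ape: checks bit1=1, bit3=1, bit8=0 (has a 0) -> no => not a false positive
query dog: checks bit3=1, bit6=1 (all 1) -> maybe => FALSE POSITIVE
query elk: checks bit0=1, bit6=1 (all 1) -> maybe => FALSE POSITIVE
False positives (alphabetical): dog elk

Answer: dog elk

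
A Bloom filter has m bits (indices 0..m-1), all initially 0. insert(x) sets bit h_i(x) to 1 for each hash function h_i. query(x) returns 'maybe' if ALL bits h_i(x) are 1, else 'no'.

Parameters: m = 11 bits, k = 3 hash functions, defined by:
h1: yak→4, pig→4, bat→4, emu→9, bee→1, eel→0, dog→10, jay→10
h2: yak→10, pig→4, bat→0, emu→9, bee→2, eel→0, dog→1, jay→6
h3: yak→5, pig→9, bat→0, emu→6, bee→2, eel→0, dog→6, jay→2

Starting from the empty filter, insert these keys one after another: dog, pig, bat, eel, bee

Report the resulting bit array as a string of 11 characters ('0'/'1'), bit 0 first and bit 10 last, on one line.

Start: bits=00000000000
After insert 'dog': sets bits 1 6 10 -> bits=01000010001
After insert 'pig': sets bits 4 9 -> bits=01001010011
After insert 'bat': sets bits 0 4 -> bits=11001010011
After insert 'eel': sets bits 0 -> bits=11001010011
After insert 'bee': sets bits 1 2 -> bits=11101010011

Answer: 11101010011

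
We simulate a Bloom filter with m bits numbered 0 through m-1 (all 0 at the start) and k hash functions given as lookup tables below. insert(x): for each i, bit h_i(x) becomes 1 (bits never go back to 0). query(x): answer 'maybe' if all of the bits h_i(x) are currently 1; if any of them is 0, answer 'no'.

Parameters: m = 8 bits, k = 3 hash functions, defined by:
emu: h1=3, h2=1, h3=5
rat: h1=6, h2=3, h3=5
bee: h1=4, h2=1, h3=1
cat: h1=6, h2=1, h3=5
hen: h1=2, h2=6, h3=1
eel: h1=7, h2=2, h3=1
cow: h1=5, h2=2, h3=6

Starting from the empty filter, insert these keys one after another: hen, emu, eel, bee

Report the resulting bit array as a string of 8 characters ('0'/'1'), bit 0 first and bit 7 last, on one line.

Answer: 01111111

Derivation:
Start: bits=00000000
After insert 'hen': sets bits 1 2 6 -> bits=01100010
After insert 'emu': sets bits 1 3 5 -> bits=01110110
After insert 'eel': sets bits 1 2 7 -> bits=01110111
After insert 'bee': sets bits 1 4 -> bits=01111111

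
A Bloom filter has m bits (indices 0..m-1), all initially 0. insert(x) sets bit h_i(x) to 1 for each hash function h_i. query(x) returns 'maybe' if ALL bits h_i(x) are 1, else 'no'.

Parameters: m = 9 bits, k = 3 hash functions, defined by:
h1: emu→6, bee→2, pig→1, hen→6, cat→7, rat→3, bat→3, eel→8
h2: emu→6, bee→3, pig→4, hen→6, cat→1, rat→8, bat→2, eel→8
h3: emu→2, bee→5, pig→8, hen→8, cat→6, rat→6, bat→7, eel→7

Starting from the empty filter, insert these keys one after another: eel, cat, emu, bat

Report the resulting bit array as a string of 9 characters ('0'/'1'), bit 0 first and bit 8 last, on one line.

Answer: 011100111

Derivation:
Start: bits=000000000
After insert 'eel': sets bits 7 8 -> bits=000000011
After insert 'cat': sets bits 1 6 7 -> bits=010000111
After insert 'emu': sets bits 2 6 -> bits=011000111
After insert 'bat': sets bits 2 3 7 -> bits=011100111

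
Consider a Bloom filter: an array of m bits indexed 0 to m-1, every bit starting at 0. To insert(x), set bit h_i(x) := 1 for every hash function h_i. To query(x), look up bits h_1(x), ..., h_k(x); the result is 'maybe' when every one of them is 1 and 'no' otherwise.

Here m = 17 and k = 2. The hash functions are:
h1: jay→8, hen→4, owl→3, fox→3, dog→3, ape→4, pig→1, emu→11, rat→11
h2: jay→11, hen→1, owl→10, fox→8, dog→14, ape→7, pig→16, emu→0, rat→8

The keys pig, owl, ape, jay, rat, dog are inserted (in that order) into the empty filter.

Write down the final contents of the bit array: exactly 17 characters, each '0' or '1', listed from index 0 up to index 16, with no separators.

Start: bits=00000000000000000
After insert 'pig': sets bits 1 16 -> bits=01000000000000001
After insert 'owl': sets bits 3 10 -> bits=01010000001000001
After insert 'ape': sets bits 4 7 -> bits=01011001001000001
After insert 'jay': sets bits 8 11 -> bits=01011001101100001
After insert 'rat': sets bits 8 11 -> bits=01011001101100001
After insert 'dog': sets bits 3 14 -> bits=01011001101100101

Answer: 01011001101100101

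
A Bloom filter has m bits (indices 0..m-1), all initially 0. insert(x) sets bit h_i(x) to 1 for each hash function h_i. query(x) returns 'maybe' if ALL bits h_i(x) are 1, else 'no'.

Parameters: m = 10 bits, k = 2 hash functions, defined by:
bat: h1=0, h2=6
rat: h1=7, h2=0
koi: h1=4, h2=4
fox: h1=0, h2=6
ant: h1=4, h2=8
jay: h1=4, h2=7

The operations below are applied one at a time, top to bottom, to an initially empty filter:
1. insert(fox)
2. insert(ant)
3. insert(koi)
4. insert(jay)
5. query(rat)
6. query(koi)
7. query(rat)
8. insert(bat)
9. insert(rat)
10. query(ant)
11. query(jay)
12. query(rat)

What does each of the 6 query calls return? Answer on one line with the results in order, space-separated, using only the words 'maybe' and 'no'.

Start: bits=0000000000
Op 1: insert fox -> sets bits 0 6 -> bits=1000001000
Op 2: insert ant -> sets bits 4 8 -> bits=1000101010
Op 3: insert koi -> sets bits 4 -> bits=1000101010
Op 4: insert jay -> sets bits 4 7 -> bits=1000101110
Op 5: query rat -> checks bit0=1, bit7=1 (all 1) -> maybe
Op 6: query koi -> checks bit4=1 (all 1) -> maybe
Op 7: query rat -> checks bit0=1, bit7=1 (all 1) -> maybe
Op 8: insert bat -> sets bits 0 6 -> bits=1000101110
Op 9: insert rat -> sets bits 0 7 -> bits=1000101110
Op 10: query ant -> checks bit4=1, bit8=1 (all 1) -> maybe
Op 11: query jay -> checks bit4=1, bit7=1 (all 1) -> maybe
Op 12: query rat -> checks bit0=1, bit7=1 (all 1) -> maybe
Query results in order: maybe maybe maybe maybe maybe maybe

Answer: maybe maybe maybe maybe maybe maybe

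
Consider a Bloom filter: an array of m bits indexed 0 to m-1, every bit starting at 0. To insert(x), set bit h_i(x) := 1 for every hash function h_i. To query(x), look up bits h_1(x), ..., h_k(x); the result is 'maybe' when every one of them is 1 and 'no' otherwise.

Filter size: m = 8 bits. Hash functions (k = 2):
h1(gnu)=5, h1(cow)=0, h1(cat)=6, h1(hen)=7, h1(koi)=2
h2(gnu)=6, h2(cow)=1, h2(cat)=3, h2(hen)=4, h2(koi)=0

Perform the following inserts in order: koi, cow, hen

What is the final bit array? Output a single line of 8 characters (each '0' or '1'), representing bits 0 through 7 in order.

Answer: 11101001

Derivation:
Start: bits=00000000
After insert 'koi': sets bits 0 2 -> bits=10100000
After insert 'cow': sets bits 0 1 -> bits=11100000
After insert 'hen': sets bits 4 7 -> bits=11101001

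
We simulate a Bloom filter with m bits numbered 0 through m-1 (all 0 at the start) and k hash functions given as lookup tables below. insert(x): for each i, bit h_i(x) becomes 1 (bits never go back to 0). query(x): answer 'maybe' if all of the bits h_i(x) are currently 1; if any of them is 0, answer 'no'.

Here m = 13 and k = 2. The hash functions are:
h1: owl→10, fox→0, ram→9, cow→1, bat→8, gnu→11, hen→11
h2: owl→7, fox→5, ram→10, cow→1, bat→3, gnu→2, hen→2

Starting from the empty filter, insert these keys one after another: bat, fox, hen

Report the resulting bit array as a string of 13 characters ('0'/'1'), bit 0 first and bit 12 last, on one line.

Answer: 1011010010010

Derivation:
Start: bits=0000000000000
After insert 'bat': sets bits 3 8 -> bits=0001000010000
After insert 'fox': sets bits 0 5 -> bits=1001010010000
After insert 'hen': sets bits 2 11 -> bits=1011010010010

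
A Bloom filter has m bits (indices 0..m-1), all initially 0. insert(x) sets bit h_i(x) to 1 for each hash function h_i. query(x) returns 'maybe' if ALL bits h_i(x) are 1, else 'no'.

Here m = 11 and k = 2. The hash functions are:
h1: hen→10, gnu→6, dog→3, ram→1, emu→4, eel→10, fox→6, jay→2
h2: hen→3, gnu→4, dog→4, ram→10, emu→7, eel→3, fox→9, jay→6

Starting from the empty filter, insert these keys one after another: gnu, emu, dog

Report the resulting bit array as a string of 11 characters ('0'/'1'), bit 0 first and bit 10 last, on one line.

Answer: 00011011000

Derivation:
Start: bits=00000000000
After insert 'gnu': sets bits 4 6 -> bits=00001010000
After insert 'emu': sets bits 4 7 -> bits=00001011000
After insert 'dog': sets bits 3 4 -> bits=00011011000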